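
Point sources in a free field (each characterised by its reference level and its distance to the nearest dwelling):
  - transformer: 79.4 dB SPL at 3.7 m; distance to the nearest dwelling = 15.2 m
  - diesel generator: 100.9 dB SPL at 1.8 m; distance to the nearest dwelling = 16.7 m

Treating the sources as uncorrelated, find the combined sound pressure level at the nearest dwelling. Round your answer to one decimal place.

81.7 dB SPL

Apply inverse-square spreading to bring every level to the receiver, then sum 10^(L/10).
transformer: 79.4 − 20·log₁₀(15.2/3.7) = 79.4 − 12.27 = 67.13 dB SPL.
diesel generator: 100.9 − 20·log₁₀(16.7/1.8) = 100.9 − 19.35 = 81.55 dB SPL.
Σ 10^(L/10) = 1.481e+08 → L_total = 10·log₁₀(1.481e+08) = 81.71 dB SPL.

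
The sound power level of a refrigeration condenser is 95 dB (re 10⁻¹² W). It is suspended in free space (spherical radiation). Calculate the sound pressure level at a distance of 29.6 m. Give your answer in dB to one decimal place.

54.6 dB

Free-field spherical radiation: L_p = L_w − 10·log₁₀(4π·r²), r = 29.6 m.
4π·r² = 1.101e+04 m², 10·log₁₀ of that is 40.418 dB.
L_p = 95 − 40.418 = 54.58 dB.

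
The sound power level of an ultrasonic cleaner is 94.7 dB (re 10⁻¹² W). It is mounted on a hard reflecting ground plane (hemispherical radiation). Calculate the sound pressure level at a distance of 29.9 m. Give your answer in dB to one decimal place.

57.2 dB

The power spreads over a hemisphere of area 2π·r², so L_p = L_w − 10·log₁₀(2π·r²).
2π·r² = 5617 m², 10·log₁₀ of that is 37.495 dB.
L_p = 94.7 − 37.495 = 57.20 dB.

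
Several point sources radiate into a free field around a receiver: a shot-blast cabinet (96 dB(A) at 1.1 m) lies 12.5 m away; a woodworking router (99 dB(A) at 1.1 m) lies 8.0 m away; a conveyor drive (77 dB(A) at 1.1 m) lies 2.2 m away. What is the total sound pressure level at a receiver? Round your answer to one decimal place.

82.9 dB(A)

Apply inverse-square spreading to bring every level to the receiver, then sum 10^(L/10).
shot-blast cabinet: 96 − 20·log₁₀(12.5/1.1) = 96 − 21.11 = 74.89 dB(A).
woodworking router: 99 − 20·log₁₀(8.0/1.1) = 99 − 17.23 = 81.77 dB(A).
conveyor drive: 77 − 20·log₁₀(2.2/1.1) = 77 − 6.02 = 70.98 dB(A).
Σ 10^(L/10) = 1.935e+08 → L_total = 10·log₁₀(1.935e+08) = 82.87 dB(A).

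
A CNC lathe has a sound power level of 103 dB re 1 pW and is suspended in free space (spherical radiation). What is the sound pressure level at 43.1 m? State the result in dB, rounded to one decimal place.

59.3 dB

Free-field spherical radiation: L_p = L_w − 10·log₁₀(4π·r²), r = 43.1 m.
4π·r² = 2.334e+04 m², 10·log₁₀ of that is 43.682 dB.
L_p = 103 − 43.682 = 59.32 dB.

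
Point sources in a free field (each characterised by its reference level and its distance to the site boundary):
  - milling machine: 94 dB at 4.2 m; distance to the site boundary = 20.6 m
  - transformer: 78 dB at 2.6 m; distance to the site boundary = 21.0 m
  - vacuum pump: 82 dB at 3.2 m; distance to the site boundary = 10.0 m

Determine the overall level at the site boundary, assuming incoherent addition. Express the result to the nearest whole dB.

81 dB

Propagate each source to the receiver with L = L_ref − 20·log₁₀(r/r_ref), then add intensities.
milling machine: 94 − 20·log₁₀(20.6/4.2) = 94 − 13.81 = 80.19 dB.
transformer: 78 − 20·log₁₀(21.0/2.6) = 78 − 18.14 = 59.86 dB.
vacuum pump: 82 − 20·log₁₀(10.0/3.2) = 82 − 9.90 = 72.10 dB.
Σ 10^(L/10) = 1.216e+08 → L_total = 10·log₁₀(1.216e+08) = 80.85 dB.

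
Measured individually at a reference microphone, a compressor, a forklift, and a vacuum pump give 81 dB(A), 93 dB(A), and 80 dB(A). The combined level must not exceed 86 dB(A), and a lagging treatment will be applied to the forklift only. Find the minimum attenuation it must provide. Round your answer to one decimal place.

Everything except the forklift sums to 10^(81/10) + 10^(80/10) = 2.259e+08 in linear terms, 83.54 dB(A).
The limit corresponds to 10^(86/10) = 3.981e+08; subtracting the fixed part leaves 1.722e+08 for the forklift, i.e. 82.36 dB(A).
So the forklift must be reduced from 93 to 82.36 dB(A): IL = 10.64 dB.

10.6 dB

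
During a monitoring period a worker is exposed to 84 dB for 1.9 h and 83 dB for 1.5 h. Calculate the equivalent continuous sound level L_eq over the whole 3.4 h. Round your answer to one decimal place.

83.6 dB

L_eq = 10·log₁₀[(1/T)·Σ tᵢ·10^(Lᵢ/10)] with T = 3.4 h.
Σ tᵢ·10^(Lᵢ/10) = 1.9·10^(84/10) + 1.5·10^(83/10) = 7.765e+08.
L_eq = 10·log₁₀(7.765e+08/3.4) = 83.59 dB.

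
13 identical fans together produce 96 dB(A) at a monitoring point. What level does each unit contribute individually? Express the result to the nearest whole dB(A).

85 dB(A)

Dividing the total intensity by 13 lowers the level by 10·log₁₀ 13 = 11.139 dB: L₁ = 96 − 11.139.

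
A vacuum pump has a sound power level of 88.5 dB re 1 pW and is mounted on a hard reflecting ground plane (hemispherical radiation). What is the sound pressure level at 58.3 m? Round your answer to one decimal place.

Free-field hemispherical radiation: L_p = L_w − 10·log₁₀(2π·r²), r = 58.3 m.
2π·r² = 2.136e+04 m², 10·log₁₀ of that is 43.295 dB.
L_p = 88.5 − 43.295 = 45.20 dB.

45.2 dB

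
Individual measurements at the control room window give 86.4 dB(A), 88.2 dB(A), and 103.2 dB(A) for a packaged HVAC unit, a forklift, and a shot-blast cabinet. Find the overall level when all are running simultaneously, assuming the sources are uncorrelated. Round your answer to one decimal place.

103.4 dB(A)

For uncorrelated sources the intensities add, so convert each level to linear form, sum, and take 10·log₁₀ of the total.
Σ 10^(L/10) = 10^(86.4/10) + 10^(88.2/10) + 10^(103.2/10) = 2.199e+10.
L_total = 10·log₁₀(2.199e+10) = 103.42 dB(A).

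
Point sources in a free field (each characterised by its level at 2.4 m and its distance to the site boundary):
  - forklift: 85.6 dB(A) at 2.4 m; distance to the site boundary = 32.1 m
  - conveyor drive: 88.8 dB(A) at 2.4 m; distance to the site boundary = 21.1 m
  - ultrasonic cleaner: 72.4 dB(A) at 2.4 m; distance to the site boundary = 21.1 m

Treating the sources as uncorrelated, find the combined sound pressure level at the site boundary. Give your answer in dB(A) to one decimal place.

70.8 dB(A)

First find each source's level at the receiver (point-source: −20·log₁₀(r/r_ref)), then combine on an intensity basis.
forklift: 85.6 − 20·log₁₀(32.1/2.4) = 85.6 − 22.53 = 63.07 dB(A).
conveyor drive: 88.8 − 20·log₁₀(21.1/2.4) = 88.8 − 18.88 = 69.92 dB(A).
ultrasonic cleaner: 72.4 − 20·log₁₀(21.1/2.4) = 72.4 − 18.88 = 53.52 dB(A).
Σ 10^(L/10) = 1.207e+07 → L_total = 10·log₁₀(1.207e+07) = 70.82 dB(A).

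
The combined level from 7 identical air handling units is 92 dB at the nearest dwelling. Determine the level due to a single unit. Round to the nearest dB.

For N identical incoherent sources L_total = L₁ + 10·log₁₀ N, so L₁ = 92 − 10·log₁₀(7) = 92 − 8.451.

84 dB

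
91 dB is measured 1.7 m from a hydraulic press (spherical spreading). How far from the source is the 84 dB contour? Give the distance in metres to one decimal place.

3.8 m

For a point source L₁ − L₂ = 20·log₁₀(r₂/r₁), so r₂ = r₁·10^((L₁−L₂)/20).
r₂ = 1.7·10^((91−84)/20) = 1.7·10^(7.0/20) = 3.81 m.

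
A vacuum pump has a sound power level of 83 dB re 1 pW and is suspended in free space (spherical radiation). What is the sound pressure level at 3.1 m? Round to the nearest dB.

The power spreads over a sphere of area 4π·r², so L_p = L_w − 10·log₁₀(4π·r²).
4π·r² = 120.8 m², 10·log₁₀ of that is 20.819 dB.
L_p = 83 − 20.819 = 62.18 dB.

62 dB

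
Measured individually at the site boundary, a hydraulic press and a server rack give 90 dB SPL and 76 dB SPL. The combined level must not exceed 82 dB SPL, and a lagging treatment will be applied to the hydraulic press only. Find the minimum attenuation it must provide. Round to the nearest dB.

Everything except the hydraulic press sums to 10^(76/10) = 3.981e+07 in linear terms, 76.00 dB SPL.
To meet 82 dB SPL overall, the treated hydraulic press may contribute at most 10^(82/10) − 3.981e+07 = 1.187e+08, i.e. 80.74 dB SPL.
Required insertion loss = 90 − 80.74 = 9.26 dB.

9 dB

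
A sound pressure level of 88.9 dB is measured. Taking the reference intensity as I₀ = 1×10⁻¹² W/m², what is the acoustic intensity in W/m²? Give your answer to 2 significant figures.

L = 10·log₁₀(I/I₀) ⇒ I = I₀·10^(L/10) = 10⁻¹² × 10^8.89.

0.00078 W/m²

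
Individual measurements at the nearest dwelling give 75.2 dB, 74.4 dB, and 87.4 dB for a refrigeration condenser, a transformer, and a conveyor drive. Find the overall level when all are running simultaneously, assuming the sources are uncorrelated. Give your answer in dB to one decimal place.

87.9 dB

For uncorrelated sources the intensities add, so convert each level to linear form, sum, and take 10·log₁₀ of the total.
Σ 10^(L/10) = 10^(75.2/10) + 10^(74.4/10) + 10^(87.4/10) = 6.102e+08.
L_total = 10·log₁₀(6.102e+08) = 87.85 dB.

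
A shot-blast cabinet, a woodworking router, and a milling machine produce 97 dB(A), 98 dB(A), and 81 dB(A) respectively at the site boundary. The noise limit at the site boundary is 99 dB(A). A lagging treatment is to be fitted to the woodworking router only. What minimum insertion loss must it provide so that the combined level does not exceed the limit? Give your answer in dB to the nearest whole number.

4 dB

The untreated sources together contribute 10^(97/10) + 10^(81/10) = 5.138e+09, i.e. 97.11 dB(A).
The limit corresponds to 10^(99/10) = 7.943e+09; subtracting the fixed part leaves 2.806e+09 for the woodworking router, i.e. 94.48 dB(A).
Required insertion loss = 98 − 94.48 = 3.52 dB.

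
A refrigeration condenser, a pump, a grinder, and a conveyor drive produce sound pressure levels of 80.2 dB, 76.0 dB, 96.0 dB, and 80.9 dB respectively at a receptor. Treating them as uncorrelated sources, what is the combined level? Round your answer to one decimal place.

96.3 dB

For uncorrelated sources the intensities add, so convert each level to linear form, sum, and take 10·log₁₀ of the total.
Σ 10^(L/10) = 10^(80.2/10) + 10^(76.0/10) + 10^(96.0/10) + 10^(80.9/10) = 4.249e+09.
L_total = 10·log₁₀(4.249e+09) = 96.28 dB.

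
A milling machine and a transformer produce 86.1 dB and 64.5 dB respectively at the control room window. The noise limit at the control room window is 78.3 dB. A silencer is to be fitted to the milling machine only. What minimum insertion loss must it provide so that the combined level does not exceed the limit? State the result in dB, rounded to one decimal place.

8.0 dB

Everything except the milling machine sums to 10^(64.5/10) = 2.818e+06 in linear terms, 64.50 dB.
The limit corresponds to 10^(78.3/10) = 6.761e+07; subtracting the fixed part leaves 6.479e+07 for the milling machine, i.e. 78.12 dB.
Required insertion loss = 86.1 − 78.12 = 7.98 dB.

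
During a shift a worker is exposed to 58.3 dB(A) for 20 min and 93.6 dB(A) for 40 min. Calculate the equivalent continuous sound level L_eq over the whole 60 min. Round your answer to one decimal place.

L_eq = 10·log₁₀[(1/T)·Σ tᵢ·10^(Lᵢ/10)] with T = 60 min.
Σ tᵢ·10^(Lᵢ/10) = 20·10^(58.3/10) + 40·10^(93.6/10) = 9.165e+10.
L_eq = 10·log₁₀(9.165e+10/60) = 91.84 dB(A).

91.8 dB(A)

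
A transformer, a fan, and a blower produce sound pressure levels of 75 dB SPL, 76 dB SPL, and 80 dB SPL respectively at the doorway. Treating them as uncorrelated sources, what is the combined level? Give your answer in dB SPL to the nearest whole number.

For uncorrelated sources the intensities add, so convert each level to linear form, sum, and take 10·log₁₀ of the total.
Σ 10^(L/10) = 10^(75/10) + 10^(76/10) + 10^(80/10) = 1.714e+08.
L_total = 10·log₁₀(1.714e+08) = 82.34 dB SPL.

82 dB SPL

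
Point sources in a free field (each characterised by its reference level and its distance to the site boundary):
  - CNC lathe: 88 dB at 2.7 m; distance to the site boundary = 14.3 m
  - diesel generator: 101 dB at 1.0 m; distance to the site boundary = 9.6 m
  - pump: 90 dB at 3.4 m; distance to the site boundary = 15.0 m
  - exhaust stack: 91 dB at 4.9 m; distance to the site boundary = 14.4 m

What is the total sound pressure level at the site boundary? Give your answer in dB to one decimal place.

85.5 dB

Propagate each source to the receiver with L = L_ref − 20·log₁₀(r/r_ref), then add intensities.
CNC lathe: 88 − 20·log₁₀(14.3/2.7) = 88 − 14.48 = 73.52 dB.
diesel generator: 101 − 20·log₁₀(9.6/1.0) = 101 − 19.65 = 81.35 dB.
pump: 90 − 20·log₁₀(15.0/3.4) = 90 − 12.89 = 77.11 dB.
exhaust stack: 91 − 20·log₁₀(14.4/4.9) = 91 − 9.36 = 81.64 dB.
Σ 10^(L/10) = 3.562e+08 → L_total = 10·log₁₀(3.562e+08) = 85.52 dB.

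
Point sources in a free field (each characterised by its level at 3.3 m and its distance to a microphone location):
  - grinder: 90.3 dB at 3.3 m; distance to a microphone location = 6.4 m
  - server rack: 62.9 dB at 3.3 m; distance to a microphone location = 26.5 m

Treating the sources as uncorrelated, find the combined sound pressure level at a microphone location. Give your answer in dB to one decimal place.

First find each source's level at the receiver (point-source: −20·log₁₀(r/r_ref)), then combine on an intensity basis.
grinder: 90.3 − 20·log₁₀(6.4/3.3) = 90.3 − 5.75 = 84.55 dB.
server rack: 62.9 − 20·log₁₀(26.5/3.3) = 62.9 − 18.09 = 44.81 dB.
Σ 10^(L/10) = 2.849e+08 → L_total = 10·log₁₀(2.849e+08) = 84.55 dB.

84.5 dB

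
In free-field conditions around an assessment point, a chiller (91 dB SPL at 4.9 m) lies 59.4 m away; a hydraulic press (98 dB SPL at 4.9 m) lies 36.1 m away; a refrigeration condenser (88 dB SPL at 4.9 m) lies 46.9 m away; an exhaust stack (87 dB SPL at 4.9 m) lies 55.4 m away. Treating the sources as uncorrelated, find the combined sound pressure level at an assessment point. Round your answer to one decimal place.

First find each source's level at the receiver (point-source: −20·log₁₀(r/r_ref)), then combine on an intensity basis.
chiller: 91 − 20·log₁₀(59.4/4.9) = 91 − 21.67 = 69.33 dB SPL.
hydraulic press: 98 − 20·log₁₀(36.1/4.9) = 98 − 17.35 = 80.65 dB SPL.
refrigeration condenser: 88 − 20·log₁₀(46.9/4.9) = 88 − 19.62 = 68.38 dB SPL.
exhaust stack: 87 − 20·log₁₀(55.4/4.9) = 87 − 21.07 = 65.93 dB SPL.
Σ 10^(L/10) = 1.356e+08 → L_total = 10·log₁₀(1.356e+08) = 81.32 dB SPL.

81.3 dB SPL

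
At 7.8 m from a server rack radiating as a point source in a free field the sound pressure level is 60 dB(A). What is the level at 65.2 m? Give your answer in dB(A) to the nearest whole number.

For a point source, L₂ = L₁ − 20·log₁₀(r₂/r₁).
L₂ = 60 − 20·log₁₀(65.2/7.8) = 60 − 18.443 = 41.56 dB(A).

42 dB(A)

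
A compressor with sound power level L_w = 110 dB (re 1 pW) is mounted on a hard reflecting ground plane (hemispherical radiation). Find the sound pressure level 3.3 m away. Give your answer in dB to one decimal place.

91.6 dB

L_p = L_w − 10·log₁₀(2π·r²) with r = 3.3 m.
2π·r² = 68.42 m², 10·log₁₀ of that is 18.352 dB.
L_p = 110 − 18.352 = 91.65 dB.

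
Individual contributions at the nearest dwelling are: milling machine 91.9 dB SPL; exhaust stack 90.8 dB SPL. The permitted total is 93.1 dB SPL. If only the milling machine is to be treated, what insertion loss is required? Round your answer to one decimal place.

2.7 dB

The untreated sources together contribute 10^(90.8/10) = 1.202e+09, i.e. 90.80 dB SPL.
The limit corresponds to 10^(93.1/10) = 2.042e+09; subtracting the fixed part leaves 8.395e+08 for the milling machine, i.e. 89.24 dB SPL.
So the milling machine must be reduced from 91.9 to 89.24 dB SPL: IL = 2.66 dB.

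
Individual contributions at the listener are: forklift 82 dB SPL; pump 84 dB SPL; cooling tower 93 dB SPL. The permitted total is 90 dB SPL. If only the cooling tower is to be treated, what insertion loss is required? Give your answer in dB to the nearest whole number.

Everything except the cooling tower sums to 10^(82/10) + 10^(84/10) = 4.097e+08 in linear terms, 86.12 dB SPL.
The limit corresponds to 10^(90/10) = 1.000e+09; subtracting the fixed part leaves 5.903e+08 for the cooling tower, i.e. 87.71 dB SPL.
Required insertion loss = 93 − 87.71 = 5.29 dB.

5 dB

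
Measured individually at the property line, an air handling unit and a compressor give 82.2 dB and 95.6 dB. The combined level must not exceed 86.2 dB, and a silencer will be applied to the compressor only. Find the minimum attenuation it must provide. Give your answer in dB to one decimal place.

11.6 dB

Fixed contribution from the other source: Σ 10^(L/10) = 10^(82.2/10) = 1.660e+08 (82.20 dB).
To meet 86.2 dB overall, the treated compressor may contribute at most 10^(86.2/10) − 1.660e+08 = 2.509e+08, i.e. 84.00 dB.
Required insertion loss = 95.6 − 84.00 = 11.60 dB.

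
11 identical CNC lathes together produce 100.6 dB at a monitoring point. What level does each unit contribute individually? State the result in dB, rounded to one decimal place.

Dividing the total intensity by 11 lowers the level by 10·log₁₀ 11 = 10.414 dB: L₁ = 100.6 − 10.414.

90.2 dB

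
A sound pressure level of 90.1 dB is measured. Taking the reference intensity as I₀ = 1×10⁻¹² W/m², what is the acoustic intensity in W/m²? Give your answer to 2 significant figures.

0.0010 W/m²

I = I₀·10^(L/10) = 10⁻¹² × 10^(90.1/10) = 10^(-2.990).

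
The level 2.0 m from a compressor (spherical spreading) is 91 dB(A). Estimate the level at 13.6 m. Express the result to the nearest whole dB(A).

Point-source attenuation: ΔL = 20·log₁₀(r₂/r₁) = 20·log₁₀(13.6/2.0) = 16.650 dB.
L₂ = 91 − 20·log₁₀(13.6/2.0) = 91 − 16.650 = 74.35 dB(A).

74 dB(A)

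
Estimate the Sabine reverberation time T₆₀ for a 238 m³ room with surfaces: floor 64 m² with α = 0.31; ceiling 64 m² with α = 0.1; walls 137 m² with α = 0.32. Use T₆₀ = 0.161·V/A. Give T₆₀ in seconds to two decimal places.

0.55 s

A = Σ Sᵢαᵢ = 64·0.31 + 64·0.1 + 137·0.32 = 70.08 m².
T₆₀ = 0.161 × 238 / 70.08 = 0.547 s.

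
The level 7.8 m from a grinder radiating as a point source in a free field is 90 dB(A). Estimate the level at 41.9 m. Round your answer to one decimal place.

Spherical spreading from a point source gives a 20·log₁₀(r₂/r₁) drop.
L₂ = 90 − 20·log₁₀(41.9/7.8) = 90 − 14.602 = 75.40 dB(A).

75.4 dB(A)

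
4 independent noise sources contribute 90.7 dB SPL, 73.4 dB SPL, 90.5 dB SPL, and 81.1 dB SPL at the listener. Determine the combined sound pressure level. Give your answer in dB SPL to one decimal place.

For uncorrelated sources the intensities add, so convert each level to linear form, sum, and take 10·log₁₀ of the total.
Σ 10^(L/10) = 10^(90.7/10) + 10^(73.4/10) + 10^(90.5/10) + 10^(81.1/10) = 2.448e+09.
L_total = 10·log₁₀(2.448e+09) = 93.89 dB SPL.

93.9 dB SPL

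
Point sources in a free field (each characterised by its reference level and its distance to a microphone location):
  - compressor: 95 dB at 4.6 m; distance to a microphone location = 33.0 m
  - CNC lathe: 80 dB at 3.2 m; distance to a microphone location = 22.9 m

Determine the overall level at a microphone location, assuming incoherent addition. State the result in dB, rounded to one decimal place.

78.0 dB

Apply inverse-square spreading to bring every level to the receiver, then sum 10^(L/10).
compressor: 95 − 20·log₁₀(33.0/4.6) = 95 − 17.12 = 77.88 dB.
CNC lathe: 80 − 20·log₁₀(22.9/3.2) = 80 − 17.09 = 62.91 dB.
Σ 10^(L/10) = 6.340e+07 → L_total = 10·log₁₀(6.340e+07) = 78.02 dB.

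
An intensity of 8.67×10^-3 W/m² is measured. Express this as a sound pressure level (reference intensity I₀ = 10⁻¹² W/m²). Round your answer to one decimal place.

Dividing by I₀ shifts the exponent by 12: I/I₀ = 8.67×10^9.
L = 10·(0.9380 + 9) = 99.38 dB.

99.4 dB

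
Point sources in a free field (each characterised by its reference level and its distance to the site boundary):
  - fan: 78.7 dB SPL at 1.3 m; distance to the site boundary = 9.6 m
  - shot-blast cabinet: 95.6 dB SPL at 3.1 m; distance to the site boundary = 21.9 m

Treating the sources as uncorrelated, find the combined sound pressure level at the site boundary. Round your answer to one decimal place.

78.7 dB SPL

First find each source's level at the receiver (point-source: −20·log₁₀(r/r_ref)), then combine on an intensity basis.
fan: 78.7 − 20·log₁₀(9.6/1.3) = 78.7 − 17.37 = 61.33 dB SPL.
shot-blast cabinet: 95.6 − 20·log₁₀(21.9/3.1) = 95.6 − 16.98 = 78.62 dB SPL.
Σ 10^(L/10) = 7.411e+07 → L_total = 10·log₁₀(7.411e+07) = 78.70 dB SPL.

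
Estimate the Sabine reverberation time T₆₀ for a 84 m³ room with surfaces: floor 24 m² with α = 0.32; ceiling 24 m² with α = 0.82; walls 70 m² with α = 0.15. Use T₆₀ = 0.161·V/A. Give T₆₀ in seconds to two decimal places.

0.36 s

Summing Sᵢαᵢ: 24·0.32 + 24·0.82 + 70·0.15 = 37.86 m².
T₆₀ = 0.161 × 84 / 37.86 = 0.357 s.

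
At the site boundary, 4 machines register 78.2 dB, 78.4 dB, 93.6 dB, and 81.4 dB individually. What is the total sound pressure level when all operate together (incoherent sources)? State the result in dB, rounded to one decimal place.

For uncorrelated sources the intensities add, so convert each level to linear form, sum, and take 10·log₁₀ of the total.
Σ 10^(L/10) = 10^(78.2/10) + 10^(78.4/10) + 10^(93.6/10) + 10^(81.4/10) = 2.564e+09.
L_total = 10·log₁₀(2.564e+09) = 94.09 dB.

94.1 dB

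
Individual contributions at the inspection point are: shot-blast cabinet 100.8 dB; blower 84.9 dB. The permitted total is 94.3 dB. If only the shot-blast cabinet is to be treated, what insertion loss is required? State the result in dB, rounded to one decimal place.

The untreated sources together contribute 10^(84.9/10) = 3.090e+08, i.e. 84.90 dB.
To meet 94.3 dB overall, the treated shot-blast cabinet may contribute at most 10^(94.3/10) − 3.090e+08 = 2.383e+09, i.e. 93.77 dB.
Required insertion loss = 100.8 − 93.77 = 7.03 dB.

7.0 dB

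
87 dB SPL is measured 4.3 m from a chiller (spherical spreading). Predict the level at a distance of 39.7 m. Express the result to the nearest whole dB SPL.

Spherical spreading from a point source gives a 20·log₁₀(r₂/r₁) drop.
L₂ = 87 − 20·log₁₀(39.7/4.3) = 87 − 19.306 = 67.69 dB SPL.

68 dB SPL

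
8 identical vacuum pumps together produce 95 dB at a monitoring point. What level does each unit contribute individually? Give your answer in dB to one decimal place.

86.0 dB

Dividing the total intensity by 8 lowers the level by 10·log₁₀ 8 = 9.031 dB: L₁ = 95 − 9.031.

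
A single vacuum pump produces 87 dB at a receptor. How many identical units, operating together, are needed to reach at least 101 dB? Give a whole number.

Need L₁ + 10·log₁₀ N ≥ 101, i.e. log₁₀ N ≥ 1.40.
N ≥ 10^(14.0/10) = 25.119, so N = 26.

26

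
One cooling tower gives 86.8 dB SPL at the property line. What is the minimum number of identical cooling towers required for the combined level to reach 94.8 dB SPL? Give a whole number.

N identical sources give L₁ + 10·log₁₀ N, so require 10·log₁₀ N ≥ 94.8 − 86.8 = 8.0 dB.
N ≥ 10^(8.0/10) = 6.310, so N = 7.

7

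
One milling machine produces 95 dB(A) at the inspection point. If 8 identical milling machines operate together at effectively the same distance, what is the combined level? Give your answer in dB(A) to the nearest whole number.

N identical incoherent sources raise the level by 10·log₁₀ N.
L_total = 95 + 10·log₁₀(8) = 95 + 9.031 = 104.03 dB(A).

104 dB(A)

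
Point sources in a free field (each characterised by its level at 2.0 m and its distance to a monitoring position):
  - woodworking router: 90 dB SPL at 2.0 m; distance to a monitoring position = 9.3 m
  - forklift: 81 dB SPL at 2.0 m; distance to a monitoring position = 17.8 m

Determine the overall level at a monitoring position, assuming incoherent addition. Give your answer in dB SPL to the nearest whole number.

77 dB SPL

Propagate each source to the receiver with L = L_ref − 20·log₁₀(r/r_ref), then add intensities.
woodworking router: 90 − 20·log₁₀(9.3/2.0) = 90 − 13.35 = 76.65 dB SPL.
forklift: 81 − 20·log₁₀(17.8/2.0) = 81 − 18.99 = 62.01 dB SPL.
Σ 10^(L/10) = 4.784e+07 → L_total = 10·log₁₀(4.784e+07) = 76.80 dB SPL.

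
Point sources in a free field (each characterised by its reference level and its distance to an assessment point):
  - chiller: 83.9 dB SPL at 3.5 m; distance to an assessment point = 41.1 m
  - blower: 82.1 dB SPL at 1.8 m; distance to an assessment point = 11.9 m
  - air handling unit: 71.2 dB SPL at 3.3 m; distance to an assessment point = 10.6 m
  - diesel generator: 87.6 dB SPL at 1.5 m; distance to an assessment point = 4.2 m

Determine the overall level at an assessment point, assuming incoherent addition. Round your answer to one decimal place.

79.0 dB SPL

Propagate each source to the receiver with L = L_ref − 20·log₁₀(r/r_ref), then add intensities.
chiller: 83.9 − 20·log₁₀(41.1/3.5) = 83.9 − 21.40 = 62.50 dB SPL.
blower: 82.1 − 20·log₁₀(11.9/1.8) = 82.1 − 16.41 = 65.69 dB SPL.
air handling unit: 71.2 − 20·log₁₀(10.6/3.3) = 71.2 − 10.14 = 61.06 dB SPL.
diesel generator: 87.6 − 20·log₁₀(4.2/1.5) = 87.6 − 8.94 = 78.66 dB SPL.
Σ 10^(L/10) = 8.017e+07 → L_total = 10·log₁₀(8.017e+07) = 79.04 dB SPL.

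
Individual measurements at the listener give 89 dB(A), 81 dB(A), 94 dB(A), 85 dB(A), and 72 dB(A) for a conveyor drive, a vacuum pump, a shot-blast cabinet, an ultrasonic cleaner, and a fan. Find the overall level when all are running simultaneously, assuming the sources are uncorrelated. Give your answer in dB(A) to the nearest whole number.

For uncorrelated sources the intensities add, so convert each level to linear form, sum, and take 10·log₁₀ of the total.
Σ 10^(L/10) = 10^(89/10) + 10^(81/10) + 10^(94/10) + 10^(85/10) + 10^(72/10) = 3.764e+09.
L_total = 10·log₁₀(3.764e+09) = 95.76 dB(A).

96 dB(A)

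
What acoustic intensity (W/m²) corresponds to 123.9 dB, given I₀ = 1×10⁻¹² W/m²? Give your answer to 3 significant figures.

I/I₀ = 10^(123.9/10) = 2.455e+12, so I = 2.455e+12 × 10⁻¹² W/m².

2.45 W/m²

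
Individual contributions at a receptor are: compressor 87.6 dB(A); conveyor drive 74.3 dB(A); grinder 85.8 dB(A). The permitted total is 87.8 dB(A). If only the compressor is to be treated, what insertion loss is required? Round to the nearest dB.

5 dB

The untreated sources together contribute 10^(74.3/10) + 10^(85.8/10) = 4.071e+08, i.e. 86.10 dB(A).
To meet 87.8 dB(A) overall, the treated compressor may contribute at most 10^(87.8/10) − 4.071e+08 = 1.955e+08, i.e. 82.91 dB(A).
So the compressor must be reduced from 87.6 to 82.91 dB(A): IL = 4.69 dB.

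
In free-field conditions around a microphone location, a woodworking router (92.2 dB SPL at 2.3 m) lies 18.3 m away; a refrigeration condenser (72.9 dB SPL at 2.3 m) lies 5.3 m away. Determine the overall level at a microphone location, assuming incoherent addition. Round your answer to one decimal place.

74.8 dB SPL

Apply inverse-square spreading to bring every level to the receiver, then sum 10^(L/10).
woodworking router: 92.2 − 20·log₁₀(18.3/2.3) = 92.2 − 18.01 = 74.19 dB SPL.
refrigeration condenser: 72.9 − 20·log₁₀(5.3/2.3) = 72.9 − 7.25 = 65.65 dB SPL.
Σ 10^(L/10) = 2.989e+07 → L_total = 10·log₁₀(2.989e+07) = 74.75 dB SPL.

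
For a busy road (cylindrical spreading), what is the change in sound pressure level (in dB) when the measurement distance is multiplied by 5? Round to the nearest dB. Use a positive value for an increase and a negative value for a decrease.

-7 dB

Line-source spreading: ΔL = −10·log₁₀(r₂/r₁).
ΔL = −10·log₁₀(5) = -6.99 dB.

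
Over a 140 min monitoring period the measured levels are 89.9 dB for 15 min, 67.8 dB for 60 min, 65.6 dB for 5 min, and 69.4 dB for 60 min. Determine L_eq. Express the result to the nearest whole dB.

The energy average is taken in the linear domain: L_eq = 10·log₁₀[(Σ tᵢ·10^(Lᵢ/10))/T], T = 140 min.
Σ tᵢ·10^(Lᵢ/10) = 15·10^(89.9/10) + 60·10^(67.8/10) + 5·10^(65.6/10) + 60·10^(69.4/10) = 1.556e+10.
L_eq = 10·log₁₀(1.556e+10/140) = 80.46 dB.

80 dB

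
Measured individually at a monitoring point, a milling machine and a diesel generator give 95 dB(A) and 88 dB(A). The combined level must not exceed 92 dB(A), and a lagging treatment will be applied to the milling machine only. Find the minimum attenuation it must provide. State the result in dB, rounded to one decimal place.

5.2 dB

Fixed contribution from the other source: Σ 10^(L/10) = 10^(88/10) = 6.310e+08 (88.00 dB(A)).
The limit corresponds to 10^(92/10) = 1.585e+09; subtracting the fixed part leaves 9.539e+08 for the milling machine, i.e. 89.80 dB(A).
Required insertion loss = 95 − 89.80 = 5.20 dB.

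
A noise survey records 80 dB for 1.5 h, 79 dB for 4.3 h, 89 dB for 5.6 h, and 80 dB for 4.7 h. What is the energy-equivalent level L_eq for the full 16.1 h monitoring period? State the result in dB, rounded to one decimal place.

85.3 dB

The energy average is taken in the linear domain: L_eq = 10·log₁₀[(Σ tᵢ·10^(Lᵢ/10))/T], T = 16.1 h.
Σ tᵢ·10^(Lᵢ/10) = 1.5·10^(80/10) + 4.3·10^(79/10) + 5.6·10^(89/10) + 4.7·10^(80/10) = 5.410e+09.
L_eq = 10·log₁₀(5.410e+09/16.1) = 85.26 dB.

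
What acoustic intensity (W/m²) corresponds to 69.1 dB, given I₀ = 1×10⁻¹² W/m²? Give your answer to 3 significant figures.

8.13e-06 W/m²

I/I₀ = 10^(69.1/10) = 8.128e+06, so I = 8.128e+06 × 10⁻¹² W/m².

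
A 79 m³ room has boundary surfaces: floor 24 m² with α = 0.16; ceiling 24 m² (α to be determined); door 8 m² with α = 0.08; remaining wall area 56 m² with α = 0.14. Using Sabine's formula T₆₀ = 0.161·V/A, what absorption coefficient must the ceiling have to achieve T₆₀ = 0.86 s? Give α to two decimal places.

Required total absorption A = 0.161·79/0.86 = 14.79 m².
Absorption from the other surfaces = 24·0.16 + 8·0.08 + 56·0.14 = 12.32 m², so the ceiling must supply 2.47 m² over 24 m².
α = 2.47/24 = 0.103.

0.10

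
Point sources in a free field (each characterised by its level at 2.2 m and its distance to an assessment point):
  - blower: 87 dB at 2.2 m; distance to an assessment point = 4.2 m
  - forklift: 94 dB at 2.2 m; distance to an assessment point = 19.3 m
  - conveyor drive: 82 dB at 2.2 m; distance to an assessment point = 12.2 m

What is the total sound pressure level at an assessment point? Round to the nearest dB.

Apply inverse-square spreading to bring every level to the receiver, then sum 10^(L/10).
blower: 87 − 20·log₁₀(4.2/2.2) = 87 − 5.62 = 81.38 dB.
forklift: 94 − 20·log₁₀(19.3/2.2) = 94 − 18.86 = 75.14 dB.
conveyor drive: 82 − 20·log₁₀(12.2/2.2) = 82 − 14.88 = 67.12 dB.
Σ 10^(L/10) = 1.753e+08 → L_total = 10·log₁₀(1.753e+08) = 82.44 dB.

82 dB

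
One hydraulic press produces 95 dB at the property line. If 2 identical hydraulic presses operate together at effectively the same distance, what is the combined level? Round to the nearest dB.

L_total = L₁ + 10·log₁₀ N for N identical incoherent sources.
L_total = 95 + 10·log₁₀(2) = 95 + 3.010 = 98.01 dB.

98 dB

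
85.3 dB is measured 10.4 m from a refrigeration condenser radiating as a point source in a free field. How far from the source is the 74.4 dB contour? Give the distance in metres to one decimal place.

For a point source L₁ − L₂ = 20·log₁₀(r₂/r₁), so r₂ = r₁·10^((L₁−L₂)/20).
r₂ = 10.4·10^((85.3−74.4)/20) = 10.4·10^(10.9/20) = 36.48 m.

36.5 m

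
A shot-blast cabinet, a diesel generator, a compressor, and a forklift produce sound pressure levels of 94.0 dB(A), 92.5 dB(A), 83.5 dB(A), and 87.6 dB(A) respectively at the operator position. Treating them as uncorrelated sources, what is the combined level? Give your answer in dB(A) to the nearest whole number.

For uncorrelated sources the intensities add, so convert each level to linear form, sum, and take 10·log₁₀ of the total.
Σ 10^(L/10) = 10^(94.0/10) + 10^(92.5/10) + 10^(83.5/10) + 10^(87.6/10) = 5.089e+09.
L_total = 10·log₁₀(5.089e+09) = 97.07 dB(A).

97 dB(A)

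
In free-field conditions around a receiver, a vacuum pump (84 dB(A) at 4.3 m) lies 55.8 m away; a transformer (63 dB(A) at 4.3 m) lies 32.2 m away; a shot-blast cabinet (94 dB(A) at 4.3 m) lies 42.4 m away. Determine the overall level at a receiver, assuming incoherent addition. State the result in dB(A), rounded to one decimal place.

74.4 dB(A)

First find each source's level at the receiver (point-source: −20·log₁₀(r/r_ref)), then combine on an intensity basis.
vacuum pump: 84 − 20·log₁₀(55.8/4.3) = 84 − 22.26 = 61.74 dB(A).
transformer: 63 − 20·log₁₀(32.2/4.3) = 63 − 17.49 = 45.51 dB(A).
shot-blast cabinet: 94 − 20·log₁₀(42.4/4.3) = 94 − 19.88 = 74.12 dB(A).
Σ 10^(L/10) = 2.736e+07 → L_total = 10·log₁₀(2.736e+07) = 74.37 dB(A).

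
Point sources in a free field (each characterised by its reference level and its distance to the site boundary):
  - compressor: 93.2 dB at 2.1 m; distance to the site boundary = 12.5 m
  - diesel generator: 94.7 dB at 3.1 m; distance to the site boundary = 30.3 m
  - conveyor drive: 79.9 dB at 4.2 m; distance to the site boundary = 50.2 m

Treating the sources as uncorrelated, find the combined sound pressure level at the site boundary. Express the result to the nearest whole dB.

80 dB

First find each source's level at the receiver (point-source: −20·log₁₀(r/r_ref)), then combine on an intensity basis.
compressor: 93.2 − 20·log₁₀(12.5/2.1) = 93.2 − 15.49 = 77.71 dB.
diesel generator: 94.7 − 20·log₁₀(30.3/3.1) = 94.7 − 19.80 = 74.90 dB.
conveyor drive: 79.9 − 20·log₁₀(50.2/4.2) = 79.9 − 21.55 = 58.35 dB.
Σ 10^(L/10) = 9.054e+07 → L_total = 10·log₁₀(9.054e+07) = 79.57 dB.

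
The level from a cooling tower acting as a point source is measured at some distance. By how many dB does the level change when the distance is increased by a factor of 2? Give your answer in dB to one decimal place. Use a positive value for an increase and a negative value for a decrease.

-6.0 dB

With spherical spreading the level changes by −20·log₁₀(r₂/r₁).
ΔL = −20·log₁₀(2) = -6.02 dB.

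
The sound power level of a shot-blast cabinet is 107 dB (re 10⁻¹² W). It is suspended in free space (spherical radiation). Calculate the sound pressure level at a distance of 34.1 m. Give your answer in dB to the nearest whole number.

Free-field spherical radiation: L_p = L_w − 10·log₁₀(4π·r²), r = 34.1 m.
4π·r² = 1.461e+04 m², 10·log₁₀ of that is 41.647 dB.
L_p = 107 − 41.647 = 65.35 dB.

65 dB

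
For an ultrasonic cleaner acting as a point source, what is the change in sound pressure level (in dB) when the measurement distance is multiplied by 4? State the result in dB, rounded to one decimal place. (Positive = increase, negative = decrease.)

-12.0 dB

A point source loses 6 dB per doubling of distance; generally ΔL = −20·log₁₀(r₂/r₁).
ΔL = −20·log₁₀(4) = -12.04 dB.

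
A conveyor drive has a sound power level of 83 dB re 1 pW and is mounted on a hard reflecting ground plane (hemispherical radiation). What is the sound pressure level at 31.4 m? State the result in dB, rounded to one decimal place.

45.1 dB

L_p = L_w − 10·log₁₀(2π·r²) with r = 31.4 m.
2π·r² = 6195 m², 10·log₁₀ of that is 37.920 dB.
L_p = 83 − 37.920 = 45.08 dB.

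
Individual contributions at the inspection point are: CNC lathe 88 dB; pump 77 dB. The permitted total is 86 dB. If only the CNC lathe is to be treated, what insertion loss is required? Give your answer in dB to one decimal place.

The untreated sources together contribute 10^(77/10) = 5.012e+07, i.e. 77.00 dB.
The limit corresponds to 10^(86/10) = 3.981e+08; subtracting the fixed part leaves 3.480e+08 for the CNC lathe, i.e. 85.42 dB.
Required insertion loss = 88 − 85.42 = 2.58 dB.

2.6 dB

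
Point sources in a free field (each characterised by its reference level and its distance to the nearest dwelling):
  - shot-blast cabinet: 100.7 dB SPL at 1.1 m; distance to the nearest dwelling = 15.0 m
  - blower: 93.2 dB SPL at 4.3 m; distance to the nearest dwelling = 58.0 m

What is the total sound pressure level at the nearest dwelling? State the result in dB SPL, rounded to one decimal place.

First find each source's level at the receiver (point-source: −20·log₁₀(r/r_ref)), then combine on an intensity basis.
shot-blast cabinet: 100.7 − 20·log₁₀(15.0/1.1) = 100.7 − 22.69 = 78.01 dB SPL.
blower: 93.2 − 20·log₁₀(58.0/4.3) = 93.2 − 22.60 = 70.60 dB SPL.
Σ 10^(L/10) = 7.467e+07 → L_total = 10·log₁₀(7.467e+07) = 78.73 dB SPL.

78.7 dB SPL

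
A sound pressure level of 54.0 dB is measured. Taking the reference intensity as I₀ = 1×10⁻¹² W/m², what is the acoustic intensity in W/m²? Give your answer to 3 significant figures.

L = 10·log₁₀(I/I₀) ⇒ I = I₀·10^(L/10) = 10⁻¹² × 10^5.40.

2.51e-07 W/m²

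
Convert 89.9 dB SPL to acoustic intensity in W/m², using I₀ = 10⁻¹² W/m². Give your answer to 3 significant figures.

0.000977 W/m²

I = I₀·10^(L/10) = 10⁻¹² × 10^(89.9/10) = 10^(-3.010).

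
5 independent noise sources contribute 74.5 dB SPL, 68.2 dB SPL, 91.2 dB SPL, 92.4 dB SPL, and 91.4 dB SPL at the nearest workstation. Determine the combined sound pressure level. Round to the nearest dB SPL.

97 dB SPL

Incoherent sources combine by intensity addition: L_total = 10·log₁₀(Σ 10^(L_i/10)).
Σ 10^(L/10) = 10^(74.5/10) + 10^(68.2/10) + 10^(91.2/10) + 10^(92.4/10) + 10^(91.4/10) = 4.471e+09.
L_total = 10·log₁₀(4.471e+09) = 96.50 dB SPL.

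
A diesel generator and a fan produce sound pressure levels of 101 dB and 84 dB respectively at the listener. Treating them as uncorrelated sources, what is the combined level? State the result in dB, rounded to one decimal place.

101.1 dB

For uncorrelated sources the intensities add, so convert each level to linear form, sum, and take 10·log₁₀ of the total.
Σ 10^(L/10) = 10^(101/10) + 10^(84/10) = 1.284e+10.
L_total = 10·log₁₀(1.284e+10) = 101.09 dB.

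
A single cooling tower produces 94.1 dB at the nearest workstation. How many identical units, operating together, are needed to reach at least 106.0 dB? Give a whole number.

16

Need L₁ + 10·log₁₀ N ≥ 106.0, i.e. log₁₀ N ≥ 1.19.
N ≥ 10^(11.9/10) = 15.488, so N = 16.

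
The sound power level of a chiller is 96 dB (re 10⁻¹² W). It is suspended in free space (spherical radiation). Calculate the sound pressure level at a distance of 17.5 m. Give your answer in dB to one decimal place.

Free-field spherical radiation: L_p = L_w − 10·log₁₀(4π·r²), r = 17.5 m.
4π·r² = 3848 m², 10·log₁₀ of that is 35.853 dB.
L_p = 96 − 35.853 = 60.15 dB.

60.1 dB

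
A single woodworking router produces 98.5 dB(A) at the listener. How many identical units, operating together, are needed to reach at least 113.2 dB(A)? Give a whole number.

30

N identical sources give L₁ + 10·log₁₀ N, so require 10·log₁₀ N ≥ 113.2 − 98.5 = 14.7 dB.
N ≥ 10^(14.7/10) = 29.512, so N = 30.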